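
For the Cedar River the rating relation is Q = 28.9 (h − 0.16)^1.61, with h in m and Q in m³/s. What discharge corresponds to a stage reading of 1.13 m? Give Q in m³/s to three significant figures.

Q = 28.9 × (1.13 − 0.16)^1.61 = 28.9 × 0.97^1.61 = 27.52 m³/s

27.5 m³/s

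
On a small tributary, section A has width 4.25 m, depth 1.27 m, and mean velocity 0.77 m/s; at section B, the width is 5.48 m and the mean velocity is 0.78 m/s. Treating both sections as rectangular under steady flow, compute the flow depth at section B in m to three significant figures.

0.972 m

Q = A₁V₁ = (4.25×1.27) × 0.77 = 4.156 m³/s
d₂ = Q/(b₂ V₂) = 4.156/(5.48×0.78) = 0.9723 m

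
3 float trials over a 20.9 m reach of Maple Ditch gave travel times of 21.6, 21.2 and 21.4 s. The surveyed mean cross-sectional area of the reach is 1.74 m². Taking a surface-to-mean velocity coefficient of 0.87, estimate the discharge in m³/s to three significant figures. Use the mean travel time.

1.48 m³/s

t̄ = (21.6 + 21.2 + 21.4) / 3 = 21.4 s
v_surface = L / t̄ = 20.9 / 21.4 = 0.9766 m/s
v_mean = 0.87 × 0.9766 = 0.8497 m/s
Q = A × v_mean = 1.74 × 0.8497 = 1.478 m³/s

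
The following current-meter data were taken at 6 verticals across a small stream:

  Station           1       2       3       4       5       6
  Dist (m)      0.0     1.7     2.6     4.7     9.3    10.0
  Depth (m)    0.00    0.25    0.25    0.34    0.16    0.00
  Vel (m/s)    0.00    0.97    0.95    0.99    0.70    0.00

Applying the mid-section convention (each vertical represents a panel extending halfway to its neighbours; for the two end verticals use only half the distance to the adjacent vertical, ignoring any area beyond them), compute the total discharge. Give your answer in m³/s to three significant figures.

2.10 m³/s

w_2 = (2.6 − 0.0)/2 = 1.3 m; q_2 = 0.97 × 0.25 × 1.3 = 0.3153 m³/s
w_3 = (4.7 − 1.7)/2 = 1.5 m; q_3 = 0.95 × 0.25 × 1.5 = 0.3563 m³/s
w_4 = (9.3 − 2.6)/2 = 3.35 m; q_4 = 0.99 × 0.34 × 3.35 = 1.128 m³/s
w_5 = (10.0 − 4.7)/2 = 2.65 m; q_5 = 0.70 × 0.16 × 2.65 = 0.2968 m³/s
Stations 1, 6 contribute zero (depth or velocity is 0).
Q = Σ qᵢ = 2.096 m³/s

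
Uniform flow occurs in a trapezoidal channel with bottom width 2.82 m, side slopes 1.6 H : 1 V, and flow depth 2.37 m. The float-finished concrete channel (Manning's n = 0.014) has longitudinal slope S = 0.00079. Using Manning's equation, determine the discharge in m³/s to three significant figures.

38.1 m³/s

A = (b + z·y)·y = (2.82 + 1.6×2.37)×2.37 = 15.67 m²
P = b + 2y√(1+z²) = 2.82 + 2×2.37×√(1+1.6²) = 11.76 m
R = A/P = 15.67/11.76 = 1.332 m
Q = (1/n)·A·R^(2/3)·S^(1/2) = (1/0.014) × 15.67 × 1.332^(2/3) × 0.00079^(1/2) = 38.09 m³/s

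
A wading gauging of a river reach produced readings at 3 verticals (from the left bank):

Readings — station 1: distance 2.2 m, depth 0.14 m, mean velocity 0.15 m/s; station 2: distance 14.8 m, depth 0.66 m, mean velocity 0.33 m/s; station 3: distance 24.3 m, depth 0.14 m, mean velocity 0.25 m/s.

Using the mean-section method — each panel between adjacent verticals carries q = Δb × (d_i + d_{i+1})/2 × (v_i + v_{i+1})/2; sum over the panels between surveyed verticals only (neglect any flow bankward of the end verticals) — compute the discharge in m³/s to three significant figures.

2.31 m³/s

Panel 1-2: Δb = 12.6 m, d̄ = (0.14+0.66)/2 = 0.4, v̄ = (0.15+0.33)/2 = 0.24 → q = 12.6×0.4×0.24 = 1.210 m³/s
Panel 2-3: Δb = 9.5 m, d̄ = (0.66+0.14)/2 = 0.4, v̄ = (0.33+0.25)/2 = 0.29 → q = 9.5×0.4×0.29 = 1.102 m³/s
Q = Σ q = 2.312 m³/s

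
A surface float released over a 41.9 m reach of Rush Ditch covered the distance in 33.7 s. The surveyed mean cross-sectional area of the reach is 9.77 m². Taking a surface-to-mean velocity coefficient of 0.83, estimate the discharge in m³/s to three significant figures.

v_surface = L / t̄ = 41.9 / 33.7 = 1.243 m/s
v_mean = 0.83 × 1.243 = 1.032 m/s
Q = A × v_mean = 9.77 × 1.032 = 10.08 m³/s

10.1 m³/s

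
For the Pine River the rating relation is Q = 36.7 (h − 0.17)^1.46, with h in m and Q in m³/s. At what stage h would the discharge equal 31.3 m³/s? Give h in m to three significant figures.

h − h₀ = (Q/C)^(1/b) = (31.3/36.7)^(1/1.46) = 0.8967 m
h = 0.17 + 0.8967 = 1.067 m

1.07 m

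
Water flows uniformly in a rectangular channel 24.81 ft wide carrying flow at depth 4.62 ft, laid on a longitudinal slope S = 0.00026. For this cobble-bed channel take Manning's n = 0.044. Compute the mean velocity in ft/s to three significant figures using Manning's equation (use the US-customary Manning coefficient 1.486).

1.22 ft/s

A = b·y = 24.81 × 4.62 = 114.6 ft²
P = b + 2y = 24.81 + 2×4.62 = 34.05 ft
R = A/P = 114.6/34.05 = 3.366 ft
Q = (1.486/n)·A·R^(2/3)·S^(1/2) = (1.486/0.044) × 114.6 × 3.366^(2/3) × 0.00026^(1/2) = 140.2 ft³/s
V = Q/A = 140.2/114.6 = 1.223 ft/s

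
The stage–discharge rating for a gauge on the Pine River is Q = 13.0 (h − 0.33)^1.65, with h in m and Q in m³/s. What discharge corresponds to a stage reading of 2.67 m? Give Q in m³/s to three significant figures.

52.9 m³/s

Q = 13.0 × (2.67 − 0.33)^1.65 = 13.0 × 2.34^1.65 = 52.86 m³/s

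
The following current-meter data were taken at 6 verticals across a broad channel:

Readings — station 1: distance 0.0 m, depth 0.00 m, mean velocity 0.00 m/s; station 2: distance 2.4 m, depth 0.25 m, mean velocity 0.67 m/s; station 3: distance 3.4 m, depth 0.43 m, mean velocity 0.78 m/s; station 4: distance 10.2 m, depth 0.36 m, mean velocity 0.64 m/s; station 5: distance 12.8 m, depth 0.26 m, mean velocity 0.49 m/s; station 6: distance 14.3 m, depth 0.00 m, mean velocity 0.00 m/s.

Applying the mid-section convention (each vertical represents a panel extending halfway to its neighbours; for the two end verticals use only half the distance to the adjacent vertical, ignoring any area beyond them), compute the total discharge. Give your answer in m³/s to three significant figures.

2.94 m³/s

w_2 = (3.4 − 0.0)/2 = 1.7 m; q_2 = 0.67 × 0.25 × 1.7 = 0.2848 m³/s
w_3 = (10.2 − 2.4)/2 = 3.9 m; q_3 = 0.78 × 0.43 × 3.9 = 1.308 m³/s
w_4 = (12.8 − 3.4)/2 = 4.7 m; q_4 = 0.64 × 0.36 × 4.7 = 1.083 m³/s
w_5 = (14.3 − 10.2)/2 = 2.05 m; q_5 = 0.49 × 0.26 × 2.05 = 0.2612 m³/s
Stations 1, 6 contribute zero (depth or velocity is 0).
Q = Σ qᵢ = 2.937 m³/s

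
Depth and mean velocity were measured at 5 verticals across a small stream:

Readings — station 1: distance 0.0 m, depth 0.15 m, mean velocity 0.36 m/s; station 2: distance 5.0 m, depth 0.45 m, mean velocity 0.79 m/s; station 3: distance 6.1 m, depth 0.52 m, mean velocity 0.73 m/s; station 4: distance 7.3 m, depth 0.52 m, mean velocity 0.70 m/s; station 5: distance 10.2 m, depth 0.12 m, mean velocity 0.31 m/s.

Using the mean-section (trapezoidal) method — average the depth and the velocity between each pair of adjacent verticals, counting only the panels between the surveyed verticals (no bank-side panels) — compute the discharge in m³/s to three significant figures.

Panel 1-2: Δb = 5 m, d̄ = (0.15+0.45)/2 = 0.3, v̄ = (0.36+0.79)/2 = 0.575 → q = 5×0.3×0.575 = 0.8625 m³/s
Panel 2-3: Δb = 1.1 m, d̄ = (0.45+0.52)/2 = 0.485, v̄ = (0.79+0.73)/2 = 0.76 → q = 1.1×0.485×0.76 = 0.4055 m³/s
Panel 3-4: Δb = 1.2 m, d̄ = (0.52+0.52)/2 = 0.52, v̄ = (0.73+0.70)/2 = 0.715 → q = 1.2×0.52×0.715 = 0.4462 m³/s
Panel 4-5: Δb = 2.9 m, d̄ = (0.52+0.12)/2 = 0.32, v̄ = (0.70+0.31)/2 = 0.505 → q = 2.9×0.32×0.505 = 0.4686 m³/s
Q = Σ q = 2.183 m³/s

2.18 m³/s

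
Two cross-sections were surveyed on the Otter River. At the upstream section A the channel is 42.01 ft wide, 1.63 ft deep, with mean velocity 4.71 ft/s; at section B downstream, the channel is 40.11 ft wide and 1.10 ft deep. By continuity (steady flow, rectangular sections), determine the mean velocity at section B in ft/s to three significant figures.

Q = A₁V₁ = (42.01×1.63) × 4.71 = 322.5 ft³/s
A₂ = 40.11 × 1.10 = 44.12 ft²
V₂ = Q/A₂ = 322.5/44.12 = 7.310 ft/s

7.31 ft/s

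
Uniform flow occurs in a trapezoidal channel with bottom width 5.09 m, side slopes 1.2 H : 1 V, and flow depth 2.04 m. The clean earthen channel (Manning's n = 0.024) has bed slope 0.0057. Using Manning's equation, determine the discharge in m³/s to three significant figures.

A = (b + z·y)·y = (5.09 + 1.2×2.04)×2.04 = 15.38 m²
P = b + 2y√(1+z²) = 5.09 + 2×2.04×√(1+1.2²) = 11.46 m
R = A/P = 15.38/11.46 = 1.341 m
Q = (1/n)·A·R^(2/3)·S^(1/2) = (1/0.024) × 15.38 × 1.341^(2/3) × 0.0057^(1/2) = 58.84 m³/s

58.8 m³/s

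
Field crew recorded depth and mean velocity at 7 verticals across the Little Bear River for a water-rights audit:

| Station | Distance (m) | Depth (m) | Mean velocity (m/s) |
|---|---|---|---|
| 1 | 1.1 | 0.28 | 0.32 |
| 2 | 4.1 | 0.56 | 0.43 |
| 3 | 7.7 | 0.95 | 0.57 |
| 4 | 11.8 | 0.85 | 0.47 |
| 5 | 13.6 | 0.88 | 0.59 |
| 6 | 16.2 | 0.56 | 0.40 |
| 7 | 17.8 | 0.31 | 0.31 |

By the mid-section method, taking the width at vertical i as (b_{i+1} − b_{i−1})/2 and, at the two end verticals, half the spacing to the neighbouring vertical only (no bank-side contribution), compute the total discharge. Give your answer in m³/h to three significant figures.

w_1 = (4.1 − 1.1)/2 = 1.5 m; q_1 = 0.32 × 0.28 × 1.5 = 0.1344 m³/s
w_2 = (7.7 − 1.1)/2 = 3.3 m; q_2 = 0.43 × 0.56 × 3.3 = 0.7946 m³/s
w_3 = (11.8 − 4.1)/2 = 3.85 m; q_3 = 0.57 × 0.95 × 3.85 = 2.085 m³/s
w_4 = (13.6 − 7.7)/2 = 2.95 m; q_4 = 0.47 × 0.85 × 2.95 = 1.179 m³/s
w_5 = (16.2 − 11.8)/2 = 2.2 m; q_5 = 0.59 × 0.88 × 2.2 = 1.142 m³/s
w_6 = (17.8 − 13.6)/2 = 2.1 m; q_6 = 0.40 × 0.56 × 2.1 = 0.4704 m³/s
w_7 = (17.8 − 16.2)/2 = 0.8 m; q_7 = 0.31 × 0.31 × 0.8 = 0.07688 m³/s
Q = Σ qᵢ = 5.882 m³/s
= 5.882 × 3600 = 21170 m³/h

21200 m³/h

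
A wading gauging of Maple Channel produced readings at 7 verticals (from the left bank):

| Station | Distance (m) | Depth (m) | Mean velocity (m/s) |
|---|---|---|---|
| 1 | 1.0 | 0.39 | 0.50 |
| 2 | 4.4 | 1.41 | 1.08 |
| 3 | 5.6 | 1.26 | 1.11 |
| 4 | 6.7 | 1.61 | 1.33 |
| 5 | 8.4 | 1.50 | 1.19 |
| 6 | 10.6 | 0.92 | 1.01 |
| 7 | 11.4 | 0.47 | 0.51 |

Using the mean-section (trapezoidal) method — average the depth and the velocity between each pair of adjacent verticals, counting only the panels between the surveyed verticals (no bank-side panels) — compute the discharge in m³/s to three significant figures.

12.8 m³/s

Panel 1-2: Δb = 3.4 m, d̄ = (0.39+1.41)/2 = 0.9, v̄ = (0.50+1.08)/2 = 0.79 → q = 3.4×0.9×0.79 = 2.417 m³/s
Panel 2-3: Δb = 1.2 m, d̄ = (1.41+1.26)/2 = 1.335, v̄ = (1.08+1.11)/2 = 1.095 → q = 1.2×1.335×1.095 = 1.754 m³/s
Panel 3-4: Δb = 1.1 m, d̄ = (1.26+1.61)/2 = 1.435, v̄ = (1.11+1.33)/2 = 1.22 → q = 1.1×1.435×1.22 = 1.926 m³/s
Panel 4-5: Δb = 1.7 m, d̄ = (1.61+1.50)/2 = 1.555, v̄ = (1.33+1.19)/2 = 1.26 → q = 1.7×1.555×1.26 = 3.331 m³/s
Panel 5-6: Δb = 2.2 m, d̄ = (1.50+0.92)/2 = 1.21, v̄ = (1.19+1.01)/2 = 1.1 → q = 2.2×1.21×1.1 = 2.928 m³/s
Panel 6-7: Δb = 0.8 m, d̄ = (0.92+0.47)/2 = 0.695, v̄ = (1.01+0.51)/2 = 0.76 → q = 0.8×0.695×0.76 = 0.4226 m³/s
Q = Σ q = 12.78 m³/s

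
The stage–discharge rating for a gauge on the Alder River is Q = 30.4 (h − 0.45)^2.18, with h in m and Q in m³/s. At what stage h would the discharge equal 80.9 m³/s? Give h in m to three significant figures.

h − h₀ = (Q/C)^(1/b) = (80.9/30.4)^(1/2.18) = 1.567 m
h = 0.45 + 1.567 = 2.017 m

2.02 m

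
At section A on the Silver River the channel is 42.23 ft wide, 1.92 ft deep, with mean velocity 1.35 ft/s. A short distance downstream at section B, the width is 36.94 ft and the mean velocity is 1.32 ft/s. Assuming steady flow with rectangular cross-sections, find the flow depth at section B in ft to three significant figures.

Q = A₁V₁ = (42.23×1.92) × 1.35 = 109.5 ft³/s
d₂ = Q/(b₂ V₂) = 109.5/(36.94×1.32) = 2.245 ft

2.24 ft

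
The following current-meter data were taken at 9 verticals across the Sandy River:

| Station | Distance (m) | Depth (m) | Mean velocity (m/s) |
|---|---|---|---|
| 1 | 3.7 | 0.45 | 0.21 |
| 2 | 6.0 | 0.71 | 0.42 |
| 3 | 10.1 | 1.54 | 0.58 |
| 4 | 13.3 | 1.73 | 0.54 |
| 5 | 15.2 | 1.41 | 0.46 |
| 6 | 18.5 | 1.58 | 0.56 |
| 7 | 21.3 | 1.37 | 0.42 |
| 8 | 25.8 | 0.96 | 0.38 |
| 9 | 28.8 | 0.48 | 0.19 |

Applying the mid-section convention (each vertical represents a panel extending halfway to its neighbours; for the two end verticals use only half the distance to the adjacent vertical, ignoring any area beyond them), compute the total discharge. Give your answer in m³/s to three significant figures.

14.7 m³/s

w_1 = (6.0 − 3.7)/2 = 1.15 m; q_1 = 0.21 × 0.45 × 1.15 = 0.1087 m³/s
w_2 = (10.1 − 3.7)/2 = 3.2 m; q_2 = 0.42 × 0.71 × 3.2 = 0.9542 m³/s
w_3 = (13.3 − 6.0)/2 = 3.65 m; q_3 = 0.58 × 1.54 × 3.65 = 3.260 m³/s
w_4 = (15.2 − 10.1)/2 = 2.55 m; q_4 = 0.54 × 1.73 × 2.55 = 2.382 m³/s
w_5 = (18.5 − 13.3)/2 = 2.6 m; q_5 = 0.46 × 1.41 × 2.6 = 1.686 m³/s
w_6 = (21.3 − 15.2)/2 = 3.05 m; q_6 = 0.56 × 1.58 × 3.05 = 2.699 m³/s
w_7 = (25.8 − 18.5)/2 = 3.65 m; q_7 = 0.42 × 1.37 × 3.65 = 2.100 m³/s
w_8 = (28.8 − 21.3)/2 = 3.75 m; q_8 = 0.38 × 0.96 × 3.75 = 1.368 m³/s
w_9 = (28.8 − 25.8)/2 = 1.5 m; q_9 = 0.19 × 0.48 × 1.5 = 0.1368 m³/s
Q = Σ qᵢ = 14.70 m³/s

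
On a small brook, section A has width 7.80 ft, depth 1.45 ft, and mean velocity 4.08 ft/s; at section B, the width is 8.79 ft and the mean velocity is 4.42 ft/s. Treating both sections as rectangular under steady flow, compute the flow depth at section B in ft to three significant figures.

Q = A₁V₁ = (7.80×1.45) × 4.08 = 46.14 ft³/s
d₂ = Q/(b₂ V₂) = 46.14/(8.79×4.42) = 1.188 ft

1.19 ft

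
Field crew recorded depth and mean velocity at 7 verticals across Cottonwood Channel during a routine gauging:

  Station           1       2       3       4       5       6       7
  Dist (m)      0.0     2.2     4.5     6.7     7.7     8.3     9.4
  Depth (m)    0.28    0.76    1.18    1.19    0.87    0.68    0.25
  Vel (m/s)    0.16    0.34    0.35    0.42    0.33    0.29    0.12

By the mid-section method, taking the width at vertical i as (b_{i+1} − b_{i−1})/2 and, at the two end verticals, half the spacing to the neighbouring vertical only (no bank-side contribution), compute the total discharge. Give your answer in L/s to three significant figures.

2770 L/s

w_1 = (2.2 − 0.0)/2 = 1.1 m; q_1 = 0.16 × 0.28 × 1.1 = 0.04928 m³/s
w_2 = (4.5 − 0.0)/2 = 2.25 m; q_2 = 0.34 × 0.76 × 2.25 = 0.5814 m³/s
w_3 = (6.7 − 2.2)/2 = 2.25 m; q_3 = 0.35 × 1.18 × 2.25 = 0.9293 m³/s
w_4 = (7.7 − 4.5)/2 = 1.6 m; q_4 = 0.42 × 1.19 × 1.6 = 0.7997 m³/s
w_5 = (8.3 − 6.7)/2 = 0.8 m; q_5 = 0.33 × 0.87 × 0.8 = 0.2297 m³/s
w_6 = (9.4 − 7.7)/2 = 0.85 m; q_6 = 0.29 × 0.68 × 0.85 = 0.1676 m³/s
w_7 = (9.4 − 8.3)/2 = 0.55 m; q_7 = 0.12 × 0.25 × 0.55 = 0.01650 m³/s
Q = Σ qᵢ = 2.773 m³/s
= 2.773 × 1000 = 2773 L/s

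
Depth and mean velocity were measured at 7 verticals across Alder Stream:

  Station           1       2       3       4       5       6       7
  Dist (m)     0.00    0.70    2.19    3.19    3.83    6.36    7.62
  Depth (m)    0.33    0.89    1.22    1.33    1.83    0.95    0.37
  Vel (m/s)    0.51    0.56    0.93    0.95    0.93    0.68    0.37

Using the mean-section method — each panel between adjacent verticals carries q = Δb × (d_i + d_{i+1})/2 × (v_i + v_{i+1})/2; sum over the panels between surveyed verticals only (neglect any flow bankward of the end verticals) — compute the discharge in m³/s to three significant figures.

Panel 1-2: Δb = 0.7 m, d̄ = (0.33+0.89)/2 = 0.61, v̄ = (0.51+0.56)/2 = 0.535 → q = 0.7×0.61×0.535 = 0.2284 m³/s
Panel 2-3: Δb = 1.49 m, d̄ = (0.89+1.22)/2 = 1.055, v̄ = (0.56+0.93)/2 = 0.745 → q = 1.49×1.055×0.745 = 1.171 m³/s
Panel 3-4: Δb = 1 m, d̄ = (1.22+1.33)/2 = 1.275, v̄ = (0.93+0.95)/2 = 0.94 → q = 1×1.275×0.94 = 1.199 m³/s
Panel 4-5: Δb = 0.64 m, d̄ = (1.33+1.83)/2 = 1.58, v̄ = (0.95+0.93)/2 = 0.94 → q = 0.64×1.58×0.94 = 0.9505 m³/s
Panel 5-6: Δb = 2.53 m, d̄ = (1.83+0.95)/2 = 1.39, v̄ = (0.93+0.68)/2 = 0.805 → q = 2.53×1.39×0.805 = 2.831 m³/s
Panel 6-7: Δb = 1.26 m, d̄ = (0.95+0.37)/2 = 0.66, v̄ = (0.68+0.37)/2 = 0.525 → q = 1.26×0.66×0.525 = 0.4366 m³/s
Q = Σ q = 6.816 m³/s

6.82 m³/s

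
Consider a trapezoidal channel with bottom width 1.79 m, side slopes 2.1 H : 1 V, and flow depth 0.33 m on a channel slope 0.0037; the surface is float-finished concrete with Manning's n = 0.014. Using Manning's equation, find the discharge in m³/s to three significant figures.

1.40 m³/s

A = (b + z·y)·y = (1.79 + 2.1×0.33)×0.33 = 0.8194 m²
P = b + 2y√(1+z²) = 1.79 + 2×0.33×√(1+2.1²) = 3.325 m
R = A/P = 0.8194/3.325 = 0.2464 m
Q = (1/n)·A·R^(2/3)·S^(1/2) = (1/0.014) × 0.8194 × 0.2464^(2/3) × 0.0037^(1/2) = 1.399 m³/s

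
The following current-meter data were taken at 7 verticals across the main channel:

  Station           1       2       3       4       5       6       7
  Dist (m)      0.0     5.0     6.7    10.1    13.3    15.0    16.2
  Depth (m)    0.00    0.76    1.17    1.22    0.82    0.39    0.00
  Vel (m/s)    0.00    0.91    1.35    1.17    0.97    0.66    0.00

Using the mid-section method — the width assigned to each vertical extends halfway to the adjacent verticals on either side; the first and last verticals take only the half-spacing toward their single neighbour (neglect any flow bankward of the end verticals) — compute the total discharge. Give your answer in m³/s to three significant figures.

13.4 m³/s

w_2 = (6.7 − 0.0)/2 = 3.35 m; q_2 = 0.91 × 0.76 × 3.35 = 2.317 m³/s
w_3 = (10.1 − 5.0)/2 = 2.55 m; q_3 = 1.35 × 1.17 × 2.55 = 4.028 m³/s
w_4 = (13.3 − 6.7)/2 = 3.3 m; q_4 = 1.17 × 1.22 × 3.3 = 4.710 m³/s
w_5 = (15.0 − 10.1)/2 = 2.45 m; q_5 = 0.97 × 0.82 × 2.45 = 1.949 m³/s
w_6 = (16.2 − 13.3)/2 = 1.45 m; q_6 = 0.66 × 0.39 × 1.45 = 0.3732 m³/s
Stations 1, 7 contribute zero (depth or velocity is 0).
Q = Σ qᵢ = 13.38 m³/s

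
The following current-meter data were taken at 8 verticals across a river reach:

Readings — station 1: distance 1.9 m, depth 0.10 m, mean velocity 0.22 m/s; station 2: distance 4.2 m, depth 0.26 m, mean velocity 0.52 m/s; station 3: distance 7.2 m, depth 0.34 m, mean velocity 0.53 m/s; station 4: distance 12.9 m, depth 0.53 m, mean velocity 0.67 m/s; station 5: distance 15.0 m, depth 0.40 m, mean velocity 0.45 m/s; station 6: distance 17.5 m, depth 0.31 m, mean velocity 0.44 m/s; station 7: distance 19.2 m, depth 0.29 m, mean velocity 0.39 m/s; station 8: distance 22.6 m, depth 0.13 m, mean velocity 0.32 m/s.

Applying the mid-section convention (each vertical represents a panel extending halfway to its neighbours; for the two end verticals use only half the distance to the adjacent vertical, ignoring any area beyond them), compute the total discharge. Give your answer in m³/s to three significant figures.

3.61 m³/s

w_1 = (4.2 − 1.9)/2 = 1.15 m; q_1 = 0.22 × 0.10 × 1.15 = 0.02530 m³/s
w_2 = (7.2 − 1.9)/2 = 2.65 m; q_2 = 0.52 × 0.26 × 2.65 = 0.3583 m³/s
w_3 = (12.9 − 4.2)/2 = 4.35 m; q_3 = 0.53 × 0.34 × 4.35 = 0.7839 m³/s
w_4 = (15.0 − 7.2)/2 = 3.9 m; q_4 = 0.67 × 0.53 × 3.9 = 1.385 m³/s
w_5 = (17.5 − 12.9)/2 = 2.3 m; q_5 = 0.45 × 0.40 × 2.3 = 0.4140 m³/s
w_6 = (19.2 − 15.0)/2 = 2.1 m; q_6 = 0.44 × 0.31 × 2.1 = 0.2864 m³/s
w_7 = (22.6 − 17.5)/2 = 2.55 m; q_7 = 0.39 × 0.29 × 2.55 = 0.2884 m³/s
w_8 = (22.6 − 19.2)/2 = 1.7 m; q_8 = 0.32 × 0.13 × 1.7 = 0.07072 m³/s
Q = Σ qᵢ = 3.612 m³/s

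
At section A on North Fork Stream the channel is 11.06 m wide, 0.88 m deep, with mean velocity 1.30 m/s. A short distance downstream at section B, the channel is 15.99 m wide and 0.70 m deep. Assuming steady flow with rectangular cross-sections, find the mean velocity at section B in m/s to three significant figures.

1.13 m/s

Q = A₁V₁ = (11.06×0.88) × 1.30 = 12.65 m³/s
A₂ = 15.99 × 0.70 = 11.19 m²
V₂ = Q/A₂ = 12.65/11.19 = 1.130 m/s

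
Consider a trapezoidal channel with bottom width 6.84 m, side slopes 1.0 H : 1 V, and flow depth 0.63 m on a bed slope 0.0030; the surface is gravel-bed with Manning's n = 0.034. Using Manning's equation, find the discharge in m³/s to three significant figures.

A = (b + z·y)·y = (6.84 + 1.0×0.63)×0.63 = 4.706 m²
P = b + 2y√(1+z²) = 6.84 + 2×0.63×√(1+1.0²) = 8.622 m
R = A/P = 4.706/8.622 = 0.5458 m
Q = (1/n)·A·R^(2/3)·S^(1/2) = (1/0.034) × 4.706 × 0.5458^(2/3) × 0.0030^(1/2) = 5.063 m³/s

5.06 m³/s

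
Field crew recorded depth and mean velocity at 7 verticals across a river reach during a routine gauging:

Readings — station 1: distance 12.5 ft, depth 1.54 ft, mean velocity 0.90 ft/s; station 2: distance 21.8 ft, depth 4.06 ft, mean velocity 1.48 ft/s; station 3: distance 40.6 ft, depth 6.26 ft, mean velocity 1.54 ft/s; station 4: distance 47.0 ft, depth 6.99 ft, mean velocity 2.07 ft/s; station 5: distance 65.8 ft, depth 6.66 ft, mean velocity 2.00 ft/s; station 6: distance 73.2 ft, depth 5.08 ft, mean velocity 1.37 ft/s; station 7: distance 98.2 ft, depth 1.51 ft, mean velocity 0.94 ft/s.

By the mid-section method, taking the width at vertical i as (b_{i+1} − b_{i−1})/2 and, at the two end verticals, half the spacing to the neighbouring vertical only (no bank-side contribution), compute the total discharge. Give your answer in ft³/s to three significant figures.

w_1 = (21.8 − 12.5)/2 = 4.65 ft; q_1 = 0.90 × 1.54 × 4.65 = 6.445 ft³/s
w_2 = (40.6 − 12.5)/2 = 14.05 ft; q_2 = 1.48 × 4.06 × 14.05 = 84.42 ft³/s
w_3 = (47.0 − 21.8)/2 = 12.6 ft; q_3 = 1.54 × 6.26 × 12.6 = 121.5 ft³/s
w_4 = (65.8 − 40.6)/2 = 12.6 ft; q_4 = 2.07 × 6.99 × 12.6 = 182.3 ft³/s
w_5 = (73.2 − 47.0)/2 = 13.1 ft; q_5 = 2.00 × 6.66 × 13.1 = 174.5 ft³/s
w_6 = (98.2 − 65.8)/2 = 16.2 ft; q_6 = 1.37 × 5.08 × 16.2 = 112.7 ft³/s
w_7 = (98.2 − 73.2)/2 = 12.5 ft; q_7 = 0.94 × 1.51 × 12.5 = 17.74 ft³/s
Q = Σ qᵢ = 699.6 ft³/s

700 ft³/s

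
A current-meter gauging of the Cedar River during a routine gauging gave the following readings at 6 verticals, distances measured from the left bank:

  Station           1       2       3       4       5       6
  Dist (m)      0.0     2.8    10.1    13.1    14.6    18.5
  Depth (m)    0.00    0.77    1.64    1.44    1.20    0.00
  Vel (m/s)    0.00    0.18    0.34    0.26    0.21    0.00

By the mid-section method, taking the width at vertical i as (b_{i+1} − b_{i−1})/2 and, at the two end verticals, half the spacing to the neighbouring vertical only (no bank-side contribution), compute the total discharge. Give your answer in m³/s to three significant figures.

5.09 m³/s

w_2 = (10.1 − 0.0)/2 = 5.05 m; q_2 = 0.18 × 0.77 × 5.05 = 0.6999 m³/s
w_3 = (13.1 − 2.8)/2 = 5.15 m; q_3 = 0.34 × 1.64 × 5.15 = 2.872 m³/s
w_4 = (14.6 − 10.1)/2 = 2.25 m; q_4 = 0.26 × 1.44 × 2.25 = 0.8424 m³/s
w_5 = (18.5 − 13.1)/2 = 2.7 m; q_5 = 0.21 × 1.20 × 2.7 = 0.6804 m³/s
Stations 1, 6 contribute zero (depth or velocity is 0).
Q = Σ qᵢ = 5.094 m³/s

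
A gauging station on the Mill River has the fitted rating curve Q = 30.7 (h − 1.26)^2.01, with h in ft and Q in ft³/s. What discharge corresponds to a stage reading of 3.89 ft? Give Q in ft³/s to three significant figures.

Q = 30.7 × (3.89 − 1.26)^2.01 = 30.7 × 2.63^2.01 = 214.4 ft³/s

214 ft³/s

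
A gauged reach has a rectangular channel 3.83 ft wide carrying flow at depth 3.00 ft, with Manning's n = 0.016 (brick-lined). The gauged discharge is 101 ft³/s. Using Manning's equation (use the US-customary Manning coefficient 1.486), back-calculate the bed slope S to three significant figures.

0.00728

A = b·y = 3.83 × 3.00 = 11.49 ft²
P = b + 2y = 3.83 + 2×3.00 = 9.830 ft
R = A/P = 11.49/9.830 = 1.169 ft
S = (Q·n / (1.486·A·R^(2/3)))² = (101×0.016 / (1.486×11.49×1.110))² = 0.007275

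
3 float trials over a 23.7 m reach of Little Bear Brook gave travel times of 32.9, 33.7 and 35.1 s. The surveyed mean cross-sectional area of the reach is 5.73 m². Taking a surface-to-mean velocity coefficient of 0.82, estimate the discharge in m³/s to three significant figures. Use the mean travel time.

t̄ = (32.9 + 33.7 + 35.1) / 3 = 33.9 s
v_surface = L / t̄ = 23.7 / 33.9 = 0.6991 m/s
v_mean = 0.82 × 0.6991 = 0.5733 m/s
Q = A × v_mean = 5.73 × 0.5733 = 3.285 m³/s

3.28 m³/s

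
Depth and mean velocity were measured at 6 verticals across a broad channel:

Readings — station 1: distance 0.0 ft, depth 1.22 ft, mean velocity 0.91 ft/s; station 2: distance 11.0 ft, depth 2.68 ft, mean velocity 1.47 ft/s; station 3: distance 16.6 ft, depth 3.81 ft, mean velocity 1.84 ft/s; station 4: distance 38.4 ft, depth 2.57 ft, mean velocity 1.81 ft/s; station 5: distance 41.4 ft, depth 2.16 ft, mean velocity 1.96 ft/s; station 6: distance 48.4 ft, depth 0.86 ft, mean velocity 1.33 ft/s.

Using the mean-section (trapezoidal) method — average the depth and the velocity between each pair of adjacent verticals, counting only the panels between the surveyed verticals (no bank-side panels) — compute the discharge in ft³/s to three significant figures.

213 ft³/s

Panel 1-2: Δb = 11 ft, d̄ = (1.22+2.68)/2 = 1.95, v̄ = (0.91+1.47)/2 = 1.19 → q = 11×1.95×1.19 = 25.53 ft³/s
Panel 2-3: Δb = 5.6 ft, d̄ = (2.68+3.81)/2 = 3.245, v̄ = (1.47+1.84)/2 = 1.655 → q = 5.6×3.245×1.655 = 30.07 ft³/s
Panel 3-4: Δb = 21.8 ft, d̄ = (3.81+2.57)/2 = 3.19, v̄ = (1.84+1.81)/2 = 1.825 → q = 21.8×3.19×1.825 = 126.9 ft³/s
Panel 4-5: Δb = 3 ft, d̄ = (2.57+2.16)/2 = 2.365, v̄ = (1.81+1.96)/2 = 1.885 → q = 3×2.365×1.885 = 13.37 ft³/s
Panel 5-6: Δb = 7 ft, d̄ = (2.16+0.86)/2 = 1.51, v̄ = (1.96+1.33)/2 = 1.645 → q = 7×1.51×1.645 = 17.39 ft³/s
Q = Σ q = 213.3 ft³/s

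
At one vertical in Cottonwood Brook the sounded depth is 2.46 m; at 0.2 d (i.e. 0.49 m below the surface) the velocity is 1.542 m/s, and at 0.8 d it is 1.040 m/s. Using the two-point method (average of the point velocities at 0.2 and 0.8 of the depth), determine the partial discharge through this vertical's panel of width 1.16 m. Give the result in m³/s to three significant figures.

3.68 m³/s

v̄ = (1.542 + 1.040) / 2 = 1.291 m/s
q = v̄ × d × w = 1.291 × 2.46 × 1.16 = 3.684 m³/s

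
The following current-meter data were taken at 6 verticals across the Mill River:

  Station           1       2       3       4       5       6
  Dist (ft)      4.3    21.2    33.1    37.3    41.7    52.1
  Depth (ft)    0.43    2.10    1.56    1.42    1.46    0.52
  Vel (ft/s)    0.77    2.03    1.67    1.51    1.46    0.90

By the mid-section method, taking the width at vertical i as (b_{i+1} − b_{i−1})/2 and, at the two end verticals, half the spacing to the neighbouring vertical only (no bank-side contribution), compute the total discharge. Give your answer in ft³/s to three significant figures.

113 ft³/s

w_1 = (21.2 − 4.3)/2 = 8.45 ft; q_1 = 0.77 × 0.43 × 8.45 = 2.798 ft³/s
w_2 = (33.1 − 4.3)/2 = 14.4 ft; q_2 = 2.03 × 2.10 × 14.4 = 61.39 ft³/s
w_3 = (37.3 − 21.2)/2 = 8.05 ft; q_3 = 1.67 × 1.56 × 8.05 = 20.97 ft³/s
w_4 = (41.7 − 33.1)/2 = 4.3 ft; q_4 = 1.51 × 1.42 × 4.3 = 9.220 ft³/s
w_5 = (52.1 − 37.3)/2 = 7.4 ft; q_5 = 1.46 × 1.46 × 7.4 = 15.77 ft³/s
w_6 = (52.1 − 41.7)/2 = 5.2 ft; q_6 = 0.90 × 0.52 × 5.2 = 2.434 ft³/s
Q = Σ qᵢ = 112.6 ft³/s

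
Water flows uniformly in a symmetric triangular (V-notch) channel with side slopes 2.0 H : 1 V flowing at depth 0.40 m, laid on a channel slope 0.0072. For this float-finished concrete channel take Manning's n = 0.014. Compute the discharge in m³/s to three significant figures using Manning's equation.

0.616 m³/s

A = z·y² = 2.0×0.40² = 0.3200 m²
P = 2y√(1+z²) = 2×0.40×√(1+2.0²) = 1.789 m
R = A/P = 0.3200/1.789 = 0.1789 m
Q = (1/n)·A·R^(2/3)·S^(1/2) = (1/0.014) × 0.3200 × 0.1789^(2/3) × 0.0072^(1/2) = 0.6158 m³/s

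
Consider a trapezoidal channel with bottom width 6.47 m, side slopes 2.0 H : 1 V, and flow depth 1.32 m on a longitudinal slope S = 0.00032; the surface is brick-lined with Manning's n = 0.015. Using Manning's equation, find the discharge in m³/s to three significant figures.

A = (b + z·y)·y = (6.47 + 2.0×1.32)×1.32 = 12.03 m²
P = b + 2y√(1+z²) = 6.47 + 2×1.32×√(1+2.0²) = 12.37 m
R = A/P = 12.03/12.37 = 0.9719 m
Q = (1/n)·A·R^(2/3)·S^(1/2) = (1/0.015) × 12.03 × 0.9719^(2/3) × 0.00032^(1/2) = 14.07 m³/s

14.1 m³/s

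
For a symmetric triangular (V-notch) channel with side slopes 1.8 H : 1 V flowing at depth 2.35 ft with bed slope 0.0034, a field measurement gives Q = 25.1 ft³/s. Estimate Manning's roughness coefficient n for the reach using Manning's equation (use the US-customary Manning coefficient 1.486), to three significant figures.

0.0349

A = z·y² = 1.8×2.35² = 9.941 ft²
P = 2y√(1+z²) = 2×2.35×√(1+1.8²) = 9.678 ft
R = A/P = 9.941/9.678 = 1.027 ft
n = (1.486/Q)·A·R^(2/3)·S^(1/2) = (1.486/25.1) × 9.941 × 1.018 × 0.05831 = 0.03493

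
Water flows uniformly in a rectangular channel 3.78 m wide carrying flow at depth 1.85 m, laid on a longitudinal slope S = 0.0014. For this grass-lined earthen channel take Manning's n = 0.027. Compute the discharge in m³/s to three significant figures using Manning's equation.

A = b·y = 3.78 × 1.85 = 6.993 m²
P = b + 2y = 3.78 + 2×1.85 = 7.480 m
R = A/P = 6.993/7.480 = 0.9349 m
Q = (1/n)·A·R^(2/3)·S^(1/2) = (1/0.027) × 6.993 × 0.9349^(2/3) × 0.0014^(1/2) = 9.266 m³/s

9.27 m³/s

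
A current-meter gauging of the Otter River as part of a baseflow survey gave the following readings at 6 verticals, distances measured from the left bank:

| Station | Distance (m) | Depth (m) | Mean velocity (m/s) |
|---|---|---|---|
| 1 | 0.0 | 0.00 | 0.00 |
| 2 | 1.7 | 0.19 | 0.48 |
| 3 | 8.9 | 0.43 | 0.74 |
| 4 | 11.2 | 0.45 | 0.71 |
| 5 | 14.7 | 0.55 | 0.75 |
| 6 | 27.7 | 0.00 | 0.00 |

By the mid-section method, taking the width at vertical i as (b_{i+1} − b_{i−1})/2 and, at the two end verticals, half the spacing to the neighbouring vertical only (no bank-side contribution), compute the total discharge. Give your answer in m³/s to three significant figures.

w_2 = (8.9 − 0.0)/2 = 4.45 m; q_2 = 0.48 × 0.19 × 4.45 = 0.4058 m³/s
w_3 = (11.2 − 1.7)/2 = 4.75 m; q_3 = 0.74 × 0.43 × 4.75 = 1.511 m³/s
w_4 = (14.7 − 8.9)/2 = 2.9 m; q_4 = 0.71 × 0.45 × 2.9 = 0.9266 m³/s
w_5 = (27.7 − 11.2)/2 = 8.25 m; q_5 = 0.75 × 0.55 × 8.25 = 3.403 m³/s
Stations 1, 6 contribute zero (depth or velocity is 0).
Q = Σ qᵢ = 6.247 m³/s

6.25 m³/s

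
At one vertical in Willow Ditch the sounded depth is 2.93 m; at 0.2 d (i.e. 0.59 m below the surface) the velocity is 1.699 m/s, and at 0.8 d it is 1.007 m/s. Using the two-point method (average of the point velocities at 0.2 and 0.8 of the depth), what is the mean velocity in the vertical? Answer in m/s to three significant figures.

v̄ = (1.699 + 1.007) / 2 = 1.353 m/s

1.35 m/s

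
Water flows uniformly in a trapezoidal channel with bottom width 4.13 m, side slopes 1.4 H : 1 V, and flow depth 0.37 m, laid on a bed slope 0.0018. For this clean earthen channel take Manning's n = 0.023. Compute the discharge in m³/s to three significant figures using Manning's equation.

1.48 m³/s

A = (b + z·y)·y = (4.13 + 1.4×0.37)×0.37 = 1.720 m²
P = b + 2y√(1+z²) = 4.13 + 2×0.37×√(1+1.4²) = 5.403 m
R = A/P = 1.720/5.403 = 0.3183 m
Q = (1/n)·A·R^(2/3)·S^(1/2) = (1/0.023) × 1.720 × 0.3183^(2/3) × 0.0018^(1/2) = 1.479 m³/s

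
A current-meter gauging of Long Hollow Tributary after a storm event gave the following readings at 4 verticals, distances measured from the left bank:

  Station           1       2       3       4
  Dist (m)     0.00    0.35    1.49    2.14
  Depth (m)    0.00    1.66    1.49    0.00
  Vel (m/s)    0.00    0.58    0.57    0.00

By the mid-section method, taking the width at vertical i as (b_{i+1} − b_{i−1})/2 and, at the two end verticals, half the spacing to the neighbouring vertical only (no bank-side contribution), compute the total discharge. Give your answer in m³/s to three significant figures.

1.48 m³/s

w_2 = (1.49 − 0.00)/2 = 0.745 m; q_2 = 0.58 × 1.66 × 0.745 = 0.7173 m³/s
w_3 = (2.14 − 0.35)/2 = 0.895 m; q_3 = 0.57 × 1.49 × 0.895 = 0.7601 m³/s
Stations 1, 4 contribute zero (depth or velocity is 0).
Q = Σ qᵢ = 1.477 m³/s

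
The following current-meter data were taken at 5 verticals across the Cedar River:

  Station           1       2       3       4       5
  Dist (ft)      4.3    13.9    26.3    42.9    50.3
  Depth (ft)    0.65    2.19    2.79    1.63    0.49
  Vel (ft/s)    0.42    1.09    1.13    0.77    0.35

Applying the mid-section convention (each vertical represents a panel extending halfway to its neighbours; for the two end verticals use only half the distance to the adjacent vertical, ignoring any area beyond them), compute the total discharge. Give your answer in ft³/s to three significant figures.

w_1 = (13.9 − 4.3)/2 = 4.8 ft; q_1 = 0.42 × 0.65 × 4.8 = 1.310 ft³/s
w_2 = (26.3 − 4.3)/2 = 11 ft; q_2 = 1.09 × 2.19 × 11 = 26.26 ft³/s
w_3 = (42.9 − 13.9)/2 = 14.5 ft; q_3 = 1.13 × 2.79 × 14.5 = 45.71 ft³/s
w_4 = (50.3 − 26.3)/2 = 12 ft; q_4 = 0.77 × 1.63 × 12 = 15.06 ft³/s
w_5 = (50.3 − 42.9)/2 = 3.7 ft; q_5 = 0.35 × 0.49 × 3.7 = 0.6346 ft³/s
Q = Σ qᵢ = 88.98 ft³/s

89.0 ft³/s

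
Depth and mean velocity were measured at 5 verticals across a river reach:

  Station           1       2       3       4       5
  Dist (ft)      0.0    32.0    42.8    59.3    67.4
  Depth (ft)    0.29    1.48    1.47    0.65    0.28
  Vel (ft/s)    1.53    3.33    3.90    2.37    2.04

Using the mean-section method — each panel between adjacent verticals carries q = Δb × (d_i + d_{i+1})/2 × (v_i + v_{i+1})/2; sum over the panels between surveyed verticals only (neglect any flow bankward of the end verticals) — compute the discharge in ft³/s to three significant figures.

190 ft³/s

Panel 1-2: Δb = 32 ft, d̄ = (0.29+1.48)/2 = 0.885, v̄ = (1.53+3.33)/2 = 2.43 → q = 32×0.885×2.43 = 68.82 ft³/s
Panel 2-3: Δb = 10.8 ft, d̄ = (1.48+1.47)/2 = 1.475, v̄ = (3.33+3.90)/2 = 3.615 → q = 10.8×1.475×3.615 = 57.59 ft³/s
Panel 3-4: Δb = 16.5 ft, d̄ = (1.47+0.65)/2 = 1.06, v̄ = (3.90+2.37)/2 = 3.135 → q = 16.5×1.06×3.135 = 54.83 ft³/s
Panel 4-5: Δb = 8.1 ft, d̄ = (0.65+0.28)/2 = 0.465, v̄ = (2.37+2.04)/2 = 2.205 → q = 8.1×0.465×2.205 = 8.305 ft³/s
Q = Σ q = 189.5 ft³/s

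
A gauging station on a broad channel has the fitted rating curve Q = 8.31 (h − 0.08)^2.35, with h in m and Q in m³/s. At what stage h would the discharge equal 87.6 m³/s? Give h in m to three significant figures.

h − h₀ = (Q/C)^(1/b) = (87.6/8.31)^(1/2.35) = 2.724 m
h = 0.08 + 2.724 = 2.804 m

2.80 m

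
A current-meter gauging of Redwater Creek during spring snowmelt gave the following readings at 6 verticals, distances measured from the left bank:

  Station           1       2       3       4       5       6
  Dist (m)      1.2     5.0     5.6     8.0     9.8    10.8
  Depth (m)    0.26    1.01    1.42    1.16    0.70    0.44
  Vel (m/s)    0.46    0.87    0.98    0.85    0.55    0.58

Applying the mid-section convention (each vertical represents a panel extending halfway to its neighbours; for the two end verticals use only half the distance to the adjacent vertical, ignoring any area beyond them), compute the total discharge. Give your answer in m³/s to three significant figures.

6.98 m³/s

w_1 = (5.0 − 1.2)/2 = 1.9 m; q_1 = 0.46 × 0.26 × 1.9 = 0.2272 m³/s
w_2 = (5.6 − 1.2)/2 = 2.2 m; q_2 = 0.87 × 1.01 × 2.2 = 1.933 m³/s
w_3 = (8.0 − 5.0)/2 = 1.5 m; q_3 = 0.98 × 1.42 × 1.5 = 2.087 m³/s
w_4 = (9.8 − 5.6)/2 = 2.1 m; q_4 = 0.85 × 1.16 × 2.1 = 2.071 m³/s
w_5 = (10.8 − 8.0)/2 = 1.4 m; q_5 = 0.55 × 0.70 × 1.4 = 0.5390 m³/s
w_6 = (10.8 − 9.8)/2 = 0.5 m; q_6 = 0.58 × 0.44 × 0.5 = 0.1276 m³/s
Q = Σ qᵢ = 6.985 m³/s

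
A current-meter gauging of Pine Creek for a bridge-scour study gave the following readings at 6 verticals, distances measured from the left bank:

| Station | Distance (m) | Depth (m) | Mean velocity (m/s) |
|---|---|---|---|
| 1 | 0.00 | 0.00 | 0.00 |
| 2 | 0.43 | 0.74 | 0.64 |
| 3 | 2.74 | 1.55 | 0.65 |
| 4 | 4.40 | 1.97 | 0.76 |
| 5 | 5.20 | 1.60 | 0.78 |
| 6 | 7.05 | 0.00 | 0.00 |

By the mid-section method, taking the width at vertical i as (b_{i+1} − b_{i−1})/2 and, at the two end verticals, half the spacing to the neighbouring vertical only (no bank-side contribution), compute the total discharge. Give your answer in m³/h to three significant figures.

w_2 = (2.74 − 0.00)/2 = 1.37 m; q_2 = 0.64 × 0.74 × 1.37 = 0.6488 m³/s
w_3 = (4.40 − 0.43)/2 = 1.985 m; q_3 = 0.65 × 1.55 × 1.985 = 2.000 m³/s
w_4 = (5.20 − 2.74)/2 = 1.23 m; q_4 = 0.76 × 1.97 × 1.23 = 1.842 m³/s
w_5 = (7.05 − 4.40)/2 = 1.325 m; q_5 = 0.78 × 1.60 × 1.325 = 1.654 m³/s
Stations 1, 6 contribute zero (depth or velocity is 0).
Q = Σ qᵢ = 6.144 m³/s
= 6.144 × 3600 = 22120 m³/h

22100 m³/h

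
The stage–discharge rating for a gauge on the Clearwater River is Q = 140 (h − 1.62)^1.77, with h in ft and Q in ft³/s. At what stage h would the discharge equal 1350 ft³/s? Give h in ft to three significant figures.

5.22 ft

h − h₀ = (Q/C)^(1/b) = (1350/140)^(1/1.77) = 3.598 ft
h = 1.62 + 3.598 = 5.218 ft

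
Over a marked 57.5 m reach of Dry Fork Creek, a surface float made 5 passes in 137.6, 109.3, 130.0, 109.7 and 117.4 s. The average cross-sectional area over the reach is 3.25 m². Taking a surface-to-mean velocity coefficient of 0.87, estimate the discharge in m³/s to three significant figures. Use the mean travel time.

1.35 m³/s

t̄ = (137.6 + 109.3 + 130.0 + 109.7 + 117.4) / 5 = 120.8 s
v_surface = L / t̄ = 57.5 / 120.8 = 0.4760 m/s
v_mean = 0.87 × 0.4760 = 0.4141 m/s
Q = A × v_mean = 3.25 × 0.4141 = 1.346 m³/s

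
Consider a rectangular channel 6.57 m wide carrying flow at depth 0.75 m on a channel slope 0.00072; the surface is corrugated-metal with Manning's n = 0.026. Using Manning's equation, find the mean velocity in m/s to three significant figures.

A = b·y = 6.57 × 0.75 = 4.928 m²
P = b + 2y = 6.57 + 2×0.75 = 8.070 m
R = A/P = 4.928/8.070 = 0.6106 m
Q = (1/n)·A·R^(2/3)·S^(1/2) = (1/0.026) × 4.928 × 0.6106^(2/3) × 0.00072^(1/2) = 3.660 m³/s
V = Q/A = 3.660/4.928 = 0.7428 m/s

0.743 m/s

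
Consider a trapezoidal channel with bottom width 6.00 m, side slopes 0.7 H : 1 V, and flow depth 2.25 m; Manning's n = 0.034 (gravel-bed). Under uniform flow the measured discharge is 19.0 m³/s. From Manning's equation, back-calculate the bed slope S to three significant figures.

0.000849

A = (b + z·y)·y = (6.00 + 0.7×2.25)×2.25 = 17.04 m²
P = b + 2y√(1+z²) = 6.00 + 2×2.25×√(1+0.7²) = 11.49 m
R = A/P = 17.04/11.49 = 1.483 m
S = (Q·n / (1·A·R^(2/3)))² = (19.0×0.034 / (1×17.04×1.300))² = 0.0008495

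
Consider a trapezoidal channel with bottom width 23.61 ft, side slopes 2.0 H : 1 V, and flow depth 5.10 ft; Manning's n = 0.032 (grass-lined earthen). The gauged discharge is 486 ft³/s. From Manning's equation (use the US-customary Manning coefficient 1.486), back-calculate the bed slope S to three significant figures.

0.000640

A = (b + z·y)·y = (23.61 + 2.0×5.10)×5.10 = 172.4 ft²
P = b + 2y√(1+z²) = 23.61 + 2×5.10×√(1+2.0²) = 46.42 ft
R = A/P = 172.4/46.42 = 3.715 ft
S = (Q·n / (1.486·A·R^(2/3)))² = (486×0.032 / (1.486×172.4×2.399))² = 0.0006403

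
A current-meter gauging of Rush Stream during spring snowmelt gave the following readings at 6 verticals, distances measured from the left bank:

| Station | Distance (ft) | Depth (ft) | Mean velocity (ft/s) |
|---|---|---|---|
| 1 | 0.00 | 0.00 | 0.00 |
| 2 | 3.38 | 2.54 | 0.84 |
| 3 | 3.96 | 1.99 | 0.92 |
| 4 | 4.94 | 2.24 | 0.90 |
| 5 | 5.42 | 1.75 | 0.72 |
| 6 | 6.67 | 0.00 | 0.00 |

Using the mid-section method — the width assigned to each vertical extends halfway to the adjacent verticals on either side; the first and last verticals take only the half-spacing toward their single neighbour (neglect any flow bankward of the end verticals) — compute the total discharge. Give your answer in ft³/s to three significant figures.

w_2 = (3.96 − 0.00)/2 = 1.98 ft; q_2 = 0.84 × 2.54 × 1.98 = 4.225 ft³/s
w_3 = (4.94 − 3.38)/2 = 0.78 ft; q_3 = 0.92 × 1.99 × 0.78 = 1.428 ft³/s
w_4 = (5.42 − 3.96)/2 = 0.73 ft; q_4 = 0.90 × 2.24 × 0.73 = 1.472 ft³/s
w_5 = (6.67 − 4.94)/2 = 0.865 ft; q_5 = 0.72 × 1.75 × 0.865 = 1.090 ft³/s
Stations 1, 6 contribute zero (depth or velocity is 0).
Q = Σ qᵢ = 8.214 ft³/s

8.21 ft³/s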